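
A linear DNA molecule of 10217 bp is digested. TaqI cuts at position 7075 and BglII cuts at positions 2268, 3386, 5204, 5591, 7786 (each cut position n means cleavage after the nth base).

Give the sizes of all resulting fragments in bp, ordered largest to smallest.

2431, 2268, 1818, 1484, 1118, 711, 387 bp

Combined cut positions (sorted): 2268, 3386, 5204, 5591, 7075, 7786.
Linear molecule, 6 cuts → 7 fragments:
  2268 − 0 = 2268 bp
  3386 − 2268 = 1118 bp
  5204 − 3386 = 1818 bp
  5591 − 5204 = 387 bp
  7075 − 5591 = 1484 bp
  7786 − 7075 = 711 bp
  10217 − 7786 = 2431 bp
Sorted largest to smallest: 2431, 2268, 1818, 1484, 1118, 711, 387 bp.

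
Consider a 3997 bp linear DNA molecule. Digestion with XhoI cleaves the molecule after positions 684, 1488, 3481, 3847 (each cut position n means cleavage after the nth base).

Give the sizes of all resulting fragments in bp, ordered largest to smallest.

1993, 804, 684, 366, 150 bp

Linear molecule, 4 cuts → 5 fragments:
  684 − 0 = 684 bp
  1488 − 684 = 804 bp
  3481 − 1488 = 1993 bp
  3847 − 3481 = 366 bp
  3997 − 3847 = 150 bp
Sorted largest to smallest: 1993, 804, 684, 366, 150 bp.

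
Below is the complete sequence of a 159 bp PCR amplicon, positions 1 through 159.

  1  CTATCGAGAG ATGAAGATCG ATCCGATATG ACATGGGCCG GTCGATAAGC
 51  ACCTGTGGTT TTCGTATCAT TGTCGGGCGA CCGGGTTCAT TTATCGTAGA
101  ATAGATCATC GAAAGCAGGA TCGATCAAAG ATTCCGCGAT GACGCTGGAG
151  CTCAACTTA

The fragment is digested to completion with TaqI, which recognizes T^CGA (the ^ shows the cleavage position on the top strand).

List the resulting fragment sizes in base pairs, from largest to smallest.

67, 38, 24, 14, 12, 4 bp

TaqI sites (TCGA) start at positions 4, 18, 42, 109, 121.
TaqI cuts after the first base of each site, so after positions 4, 18, 42, 109, 121.
Linear molecule, 5 cuts → 6 fragments:
  1–4 → 4 bp
  5–18 → 14 bp
  19–42 → 24 bp
  43–109 → 67 bp
  110–121 → 12 bp
  122–159 → 38 bp
Sorted largest to smallest: 67, 38, 24, 14, 12, 4 bp.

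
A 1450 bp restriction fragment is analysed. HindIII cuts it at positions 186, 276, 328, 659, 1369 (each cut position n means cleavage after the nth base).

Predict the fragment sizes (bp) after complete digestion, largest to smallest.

Linear molecule, 5 cuts → 6 fragments:
  186 − 0 = 186 bp
  276 − 186 = 90 bp
  328 − 276 = 52 bp
  659 − 328 = 331 bp
  1369 − 659 = 710 bp
  1450 − 1369 = 81 bp
Sorted largest to smallest: 710, 331, 186, 90, 81, 52 bp.

710, 331, 186, 90, 81, 52 bp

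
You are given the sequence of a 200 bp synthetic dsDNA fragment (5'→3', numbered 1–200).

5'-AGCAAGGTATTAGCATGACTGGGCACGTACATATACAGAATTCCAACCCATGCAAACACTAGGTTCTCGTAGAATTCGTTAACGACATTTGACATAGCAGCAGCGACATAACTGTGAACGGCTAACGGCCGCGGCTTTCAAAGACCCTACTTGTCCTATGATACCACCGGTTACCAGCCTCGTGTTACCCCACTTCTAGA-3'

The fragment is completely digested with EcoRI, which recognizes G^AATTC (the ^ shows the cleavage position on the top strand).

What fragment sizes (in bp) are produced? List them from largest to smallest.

EcoRI sites (GAATTC) start at positions 38, 72.
EcoRI cuts after the first base of each site, so after positions 38, 72.
Linear molecule, 2 cuts → 3 fragments:
  1–38 → 38 bp
  39–72 → 34 bp
  73–200 → 128 bp
Sorted largest to smallest: 128, 38, 34 bp.

128, 38, 34 bp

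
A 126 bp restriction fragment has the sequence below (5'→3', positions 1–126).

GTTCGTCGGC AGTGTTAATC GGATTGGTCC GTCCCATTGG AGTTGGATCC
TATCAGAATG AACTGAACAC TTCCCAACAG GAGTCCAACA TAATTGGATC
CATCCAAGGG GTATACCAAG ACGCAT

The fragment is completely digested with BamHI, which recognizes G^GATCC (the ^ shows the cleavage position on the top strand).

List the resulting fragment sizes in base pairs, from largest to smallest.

51, 45, 30 bp

BamHI sites (GGATCC) start at positions 45, 96.
BamHI cuts after the first base of each site, so after positions 45, 96.
Linear molecule, 2 cuts → 3 fragments:
  1–45 → 45 bp
  46–96 → 51 bp
  97–126 → 30 bp
Sorted largest to smallest: 51, 45, 30 bp.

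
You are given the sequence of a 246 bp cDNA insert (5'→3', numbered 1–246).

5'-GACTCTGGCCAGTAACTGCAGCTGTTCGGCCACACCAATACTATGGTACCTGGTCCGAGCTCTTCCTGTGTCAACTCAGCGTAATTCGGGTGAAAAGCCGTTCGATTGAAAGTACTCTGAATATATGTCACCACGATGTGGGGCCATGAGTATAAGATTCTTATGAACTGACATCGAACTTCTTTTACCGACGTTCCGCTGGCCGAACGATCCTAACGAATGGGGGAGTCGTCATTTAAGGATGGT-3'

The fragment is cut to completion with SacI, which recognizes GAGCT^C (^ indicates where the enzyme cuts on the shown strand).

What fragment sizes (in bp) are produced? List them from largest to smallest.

185, 61 bp

The SacI site (GAGCTC) starts at position 57.
SacI cuts after base 5 of each site (before the last base), so after position 61.
Linear molecule, 1 cut → 2 fragments:
  1–61 → 61 bp
  62–246 → 185 bp
Sorted largest to smallest: 185, 61 bp.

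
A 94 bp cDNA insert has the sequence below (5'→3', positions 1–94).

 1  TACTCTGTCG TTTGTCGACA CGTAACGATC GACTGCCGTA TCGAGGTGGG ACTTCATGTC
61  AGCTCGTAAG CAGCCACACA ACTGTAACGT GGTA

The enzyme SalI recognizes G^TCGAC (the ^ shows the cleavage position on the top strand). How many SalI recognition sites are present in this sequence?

GTCGAC occurs starting at position 14.
SalI cuts at 1 site.

1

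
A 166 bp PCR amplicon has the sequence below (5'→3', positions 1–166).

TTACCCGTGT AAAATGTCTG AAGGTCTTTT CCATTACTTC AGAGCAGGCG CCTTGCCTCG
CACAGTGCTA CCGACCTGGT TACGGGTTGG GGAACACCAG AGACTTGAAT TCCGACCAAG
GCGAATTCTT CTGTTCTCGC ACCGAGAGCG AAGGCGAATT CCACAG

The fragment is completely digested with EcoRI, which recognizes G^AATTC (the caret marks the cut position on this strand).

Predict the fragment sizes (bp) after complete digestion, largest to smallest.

107, 33, 16, 10 bp

EcoRI sites (GAATTC) start at positions 107, 123, 156.
EcoRI cuts after the first base of each site, so after positions 107, 123, 156.
Linear molecule, 3 cuts → 4 fragments:
  1–107 → 107 bp
  108–123 → 16 bp
  124–156 → 33 bp
  157–166 → 10 bp
Sorted largest to smallest: 107, 33, 16, 10 bp.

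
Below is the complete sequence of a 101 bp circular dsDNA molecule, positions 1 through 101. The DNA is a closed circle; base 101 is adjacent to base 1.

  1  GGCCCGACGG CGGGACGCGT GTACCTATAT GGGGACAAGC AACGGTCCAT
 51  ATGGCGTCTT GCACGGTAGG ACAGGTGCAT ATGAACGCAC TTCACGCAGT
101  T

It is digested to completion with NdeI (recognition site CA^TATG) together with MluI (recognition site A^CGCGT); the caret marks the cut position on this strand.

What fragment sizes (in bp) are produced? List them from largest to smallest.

37, 34, 30 bp

NdeI sites (CATATG) start at positions 48, 78.
NdeI cuts after base 2 of each site, so after positions 49, 79.
The MluI site (ACGCGT) starts at position 15.
MluI cuts after the first base of each site, so after position 15.
Combined cut positions: 15, 49, 79.
Circular molecule, 3 cuts → 3 fragments:
  16–49 → 34 bp
  50–79 → 30 bp
  80–101 then 1–15 → 22 + 15 = 37 bp
Sorted largest to smallest: 37, 34, 30 bp.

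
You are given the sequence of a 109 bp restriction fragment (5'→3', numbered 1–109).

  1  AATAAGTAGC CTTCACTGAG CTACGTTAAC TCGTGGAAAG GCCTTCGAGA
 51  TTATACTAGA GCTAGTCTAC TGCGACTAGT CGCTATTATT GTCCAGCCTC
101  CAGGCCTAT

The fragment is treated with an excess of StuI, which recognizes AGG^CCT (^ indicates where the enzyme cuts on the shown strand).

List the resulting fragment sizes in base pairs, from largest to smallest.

StuI sites (AGGCCT) start at positions 39, 102.
StuI cuts after base 3 of each site, so after positions 41, 104.
Linear molecule, 2 cuts → 3 fragments:
  1–41 → 41 bp
  42–104 → 63 bp
  105–109 → 5 bp
Sorted largest to smallest: 63, 41, 5 bp.

63, 41, 5 bp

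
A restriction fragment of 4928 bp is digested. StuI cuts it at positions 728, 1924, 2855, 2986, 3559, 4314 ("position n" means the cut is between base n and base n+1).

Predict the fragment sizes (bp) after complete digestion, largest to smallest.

Linear molecule, 6 cuts → 7 fragments:
  728 − 0 = 728 bp
  1924 − 728 = 1196 bp
  2855 − 1924 = 931 bp
  2986 − 2855 = 131 bp
  3559 − 2986 = 573 bp
  4314 − 3559 = 755 bp
  4928 − 4314 = 614 bp
Sorted largest to smallest: 1196, 931, 755, 728, 614, 573, 131 bp.

1196, 931, 755, 728, 614, 573, 131 bp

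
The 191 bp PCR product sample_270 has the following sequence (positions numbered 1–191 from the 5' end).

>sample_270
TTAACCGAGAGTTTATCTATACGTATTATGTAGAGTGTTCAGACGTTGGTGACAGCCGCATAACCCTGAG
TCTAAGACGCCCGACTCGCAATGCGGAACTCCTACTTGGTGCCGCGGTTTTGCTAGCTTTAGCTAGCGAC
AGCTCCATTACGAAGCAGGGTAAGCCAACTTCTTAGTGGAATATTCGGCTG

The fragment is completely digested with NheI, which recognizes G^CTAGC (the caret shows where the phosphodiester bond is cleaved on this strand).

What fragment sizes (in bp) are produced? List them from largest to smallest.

122, 59, 10 bp

NheI sites (GCTAGC) start at positions 122, 132.
NheI cuts after the first base of each site, so after positions 122, 132.
Linear molecule, 2 cuts → 3 fragments:
  1–122 → 122 bp
  123–132 → 10 bp
  133–191 → 59 bp
Sorted largest to smallest: 122, 59, 10 bp.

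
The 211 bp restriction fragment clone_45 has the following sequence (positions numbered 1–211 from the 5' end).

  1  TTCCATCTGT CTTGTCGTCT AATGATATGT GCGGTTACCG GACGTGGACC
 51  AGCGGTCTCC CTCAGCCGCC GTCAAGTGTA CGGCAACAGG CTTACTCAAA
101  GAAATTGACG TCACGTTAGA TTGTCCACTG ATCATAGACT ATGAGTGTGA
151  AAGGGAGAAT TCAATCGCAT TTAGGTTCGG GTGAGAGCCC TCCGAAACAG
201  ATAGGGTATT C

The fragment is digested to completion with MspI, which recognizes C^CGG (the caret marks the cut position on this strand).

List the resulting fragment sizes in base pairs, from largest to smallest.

173, 38 bp

The MspI site (CCGG) starts at position 38.
MspI cuts after the first base of each site, so after position 38.
Linear molecule, 1 cut → 2 fragments:
  1–38 → 38 bp
  39–211 → 173 bp
Sorted largest to smallest: 173, 38 bp.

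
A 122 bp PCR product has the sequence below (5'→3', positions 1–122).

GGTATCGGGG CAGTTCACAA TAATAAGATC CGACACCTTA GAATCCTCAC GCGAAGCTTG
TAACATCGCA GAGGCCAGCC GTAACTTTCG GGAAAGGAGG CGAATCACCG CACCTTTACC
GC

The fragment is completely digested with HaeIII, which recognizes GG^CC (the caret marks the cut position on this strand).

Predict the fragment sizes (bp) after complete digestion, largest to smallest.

The HaeIII site (GGCC) starts at position 73.
HaeIII cuts after base 2 of each site, so after position 74.
Linear molecule, 1 cut → 2 fragments:
  1–74 → 74 bp
  75–122 → 48 bp
Sorted largest to smallest: 74, 48 bp.

74, 48 bp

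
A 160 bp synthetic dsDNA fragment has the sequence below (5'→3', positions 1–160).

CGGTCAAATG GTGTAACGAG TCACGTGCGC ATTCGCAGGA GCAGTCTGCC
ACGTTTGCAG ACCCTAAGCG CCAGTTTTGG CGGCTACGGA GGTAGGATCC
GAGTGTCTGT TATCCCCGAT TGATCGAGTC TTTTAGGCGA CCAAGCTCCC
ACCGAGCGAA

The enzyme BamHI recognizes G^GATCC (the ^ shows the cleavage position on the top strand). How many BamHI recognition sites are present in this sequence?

1

GGATCC occurs starting at position 95.
BamHI cuts at 1 site.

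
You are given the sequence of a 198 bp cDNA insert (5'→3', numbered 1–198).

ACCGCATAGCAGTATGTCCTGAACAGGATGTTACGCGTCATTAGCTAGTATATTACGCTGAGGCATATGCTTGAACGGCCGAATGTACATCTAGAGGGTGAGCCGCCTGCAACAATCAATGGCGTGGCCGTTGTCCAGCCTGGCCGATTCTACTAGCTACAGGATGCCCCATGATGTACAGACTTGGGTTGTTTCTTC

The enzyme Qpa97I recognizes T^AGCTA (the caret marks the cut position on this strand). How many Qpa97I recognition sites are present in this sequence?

TAGCTA occurs starting at positions 42, 154.
Qpa97I cuts at 2 sites.

2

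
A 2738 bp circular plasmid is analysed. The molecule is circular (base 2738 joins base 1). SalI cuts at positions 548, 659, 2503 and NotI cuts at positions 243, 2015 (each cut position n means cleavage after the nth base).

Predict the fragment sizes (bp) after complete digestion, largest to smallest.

Combined cut positions (sorted): 243, 548, 659, 2015, 2503.
Circular molecule, 5 cuts → 5 fragments:
  548 − 243 = 305 bp
  659 − 548 = 111 bp
  2015 − 659 = 1356 bp
  2503 − 2015 = 488 bp
  wrap: 2738 − 2503 + 243 = 478 bp
Sorted largest to smallest: 1356, 488, 478, 305, 111 bp.

1356, 488, 478, 305, 111 bp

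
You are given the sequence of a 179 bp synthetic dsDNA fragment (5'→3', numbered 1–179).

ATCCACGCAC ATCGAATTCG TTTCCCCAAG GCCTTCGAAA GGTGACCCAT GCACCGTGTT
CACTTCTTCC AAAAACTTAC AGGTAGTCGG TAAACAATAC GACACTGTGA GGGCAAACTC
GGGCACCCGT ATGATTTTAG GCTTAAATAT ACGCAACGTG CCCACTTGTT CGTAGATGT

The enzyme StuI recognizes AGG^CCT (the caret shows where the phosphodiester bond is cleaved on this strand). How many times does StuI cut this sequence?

AGGCCT occurs starting at position 29.
StuI cuts at 1 site.

1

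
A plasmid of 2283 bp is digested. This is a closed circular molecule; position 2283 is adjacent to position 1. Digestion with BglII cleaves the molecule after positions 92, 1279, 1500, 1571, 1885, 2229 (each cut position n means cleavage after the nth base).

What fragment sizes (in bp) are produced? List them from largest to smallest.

Circular molecule, 6 cuts → 6 fragments:
  1279 − 92 = 1187 bp
  1500 − 1279 = 221 bp
  1571 − 1500 = 71 bp
  1885 − 1571 = 314 bp
  2229 − 1885 = 344 bp
  wrap: 2283 − 2229 + 92 = 146 bp
Sorted largest to smallest: 1187, 344, 314, 221, 146, 71 bp.

1187, 344, 314, 221, 146, 71 bp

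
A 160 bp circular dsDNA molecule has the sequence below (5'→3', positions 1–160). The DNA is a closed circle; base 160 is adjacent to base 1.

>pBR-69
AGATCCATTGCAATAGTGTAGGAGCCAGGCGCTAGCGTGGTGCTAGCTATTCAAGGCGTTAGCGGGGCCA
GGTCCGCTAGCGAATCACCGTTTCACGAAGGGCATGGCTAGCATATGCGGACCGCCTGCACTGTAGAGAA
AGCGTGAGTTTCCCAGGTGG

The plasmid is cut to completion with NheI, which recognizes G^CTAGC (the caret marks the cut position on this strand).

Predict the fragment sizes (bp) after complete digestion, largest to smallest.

NheI sites (GCTAGC) start at positions 31, 42, 76, 107.
NheI cuts after the first base of each site, so after positions 31, 42, 76, 107.
Circular molecule, 4 cuts → 4 fragments:
  32–42 → 11 bp
  43–76 → 34 bp
  77–107 → 31 bp
  108–160 then 1–31 → 53 + 31 = 84 bp
Sorted largest to smallest: 84, 34, 31, 11 bp.

84, 34, 31, 11 bp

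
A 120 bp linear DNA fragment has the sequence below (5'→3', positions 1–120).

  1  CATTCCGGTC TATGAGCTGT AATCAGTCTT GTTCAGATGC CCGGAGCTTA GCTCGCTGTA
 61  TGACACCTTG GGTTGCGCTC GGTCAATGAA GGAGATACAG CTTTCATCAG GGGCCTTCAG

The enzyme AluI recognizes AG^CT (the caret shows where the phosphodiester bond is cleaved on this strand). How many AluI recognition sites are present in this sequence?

AGCT occurs starting at positions 15, 45, 50, 99.
AluI cuts at 4 sites.

4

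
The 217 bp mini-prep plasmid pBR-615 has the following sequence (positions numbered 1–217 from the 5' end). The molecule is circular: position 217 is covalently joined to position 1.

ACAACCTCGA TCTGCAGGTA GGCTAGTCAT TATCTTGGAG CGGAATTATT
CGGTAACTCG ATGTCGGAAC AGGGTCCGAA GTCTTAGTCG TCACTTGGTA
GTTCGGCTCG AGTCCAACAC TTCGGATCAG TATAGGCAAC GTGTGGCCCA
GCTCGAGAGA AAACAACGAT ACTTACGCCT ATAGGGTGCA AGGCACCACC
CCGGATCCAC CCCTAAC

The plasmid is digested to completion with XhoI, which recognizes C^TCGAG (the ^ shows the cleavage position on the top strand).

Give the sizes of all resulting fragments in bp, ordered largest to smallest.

172, 45 bp

XhoI sites (CTCGAG) start at positions 107, 152.
XhoI cuts after the first base of each site, so after positions 107, 152.
Circular molecule, 2 cuts → 2 fragments:
  108–152 → 45 bp
  153–217 then 1–107 → 65 + 107 = 172 bp
Sorted largest to smallest: 172, 45 bp.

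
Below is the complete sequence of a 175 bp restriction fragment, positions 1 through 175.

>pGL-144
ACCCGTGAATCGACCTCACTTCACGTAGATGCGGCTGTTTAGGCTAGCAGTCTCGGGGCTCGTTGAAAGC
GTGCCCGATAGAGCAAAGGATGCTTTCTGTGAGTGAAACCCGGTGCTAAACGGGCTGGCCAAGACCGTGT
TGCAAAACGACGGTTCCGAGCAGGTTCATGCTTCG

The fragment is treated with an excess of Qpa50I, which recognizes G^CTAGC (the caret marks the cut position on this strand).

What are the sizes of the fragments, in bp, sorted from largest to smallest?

132, 43 bp

The Qpa50I site (GCTAGC) starts at position 43.
Qpa50I cuts after the first base of each site, so after position 43.
Linear molecule, 1 cut → 2 fragments:
  1–43 → 43 bp
  44–175 → 132 bp
Sorted largest to smallest: 132, 43 bp.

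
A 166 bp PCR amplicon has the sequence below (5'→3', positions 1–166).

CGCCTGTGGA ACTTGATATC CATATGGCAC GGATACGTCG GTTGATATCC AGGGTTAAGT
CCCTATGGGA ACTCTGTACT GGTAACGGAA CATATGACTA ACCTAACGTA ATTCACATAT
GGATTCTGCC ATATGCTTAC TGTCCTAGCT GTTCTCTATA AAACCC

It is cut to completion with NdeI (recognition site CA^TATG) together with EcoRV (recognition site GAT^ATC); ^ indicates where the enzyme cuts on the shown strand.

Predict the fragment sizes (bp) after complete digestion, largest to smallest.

NdeI sites (CATATG) start at positions 21, 91, 116, 130.
NdeI cuts after base 2 of each site, so after positions 22, 92, 117, 131.
EcoRV sites (GATATC) start at positions 15, 44.
EcoRV cuts after base 3 of each site, so after positions 17, 46.
Combined cut positions: 17, 22, 46, 92, 117, 131.
Linear molecule, 6 cuts → 7 fragments:
  1–17 → 17 bp
  18–22 → 5 bp
  23–46 → 24 bp
  47–92 → 46 bp
  93–117 → 25 bp
  118–131 → 14 bp
  132–166 → 35 bp
Sorted largest to smallest: 46, 35, 25, 24, 17, 14, 5 bp.

46, 35, 25, 24, 17, 14, 5 bp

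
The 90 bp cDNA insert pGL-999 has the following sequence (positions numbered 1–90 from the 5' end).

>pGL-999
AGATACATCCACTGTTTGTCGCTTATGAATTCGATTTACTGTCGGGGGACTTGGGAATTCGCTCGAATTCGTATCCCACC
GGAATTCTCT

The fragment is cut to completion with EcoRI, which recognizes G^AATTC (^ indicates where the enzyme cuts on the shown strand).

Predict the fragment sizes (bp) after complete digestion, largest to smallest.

28, 27, 17, 10, 8 bp

EcoRI sites (GAATTC) start at positions 27, 55, 65, 82.
EcoRI cuts after the first base of each site, so after positions 27, 55, 65, 82.
Linear molecule, 4 cuts → 5 fragments:
  1–27 → 27 bp
  28–55 → 28 bp
  56–65 → 10 bp
  66–82 → 17 bp
  83–90 → 8 bp
Sorted largest to smallest: 28, 27, 17, 10, 8 bp.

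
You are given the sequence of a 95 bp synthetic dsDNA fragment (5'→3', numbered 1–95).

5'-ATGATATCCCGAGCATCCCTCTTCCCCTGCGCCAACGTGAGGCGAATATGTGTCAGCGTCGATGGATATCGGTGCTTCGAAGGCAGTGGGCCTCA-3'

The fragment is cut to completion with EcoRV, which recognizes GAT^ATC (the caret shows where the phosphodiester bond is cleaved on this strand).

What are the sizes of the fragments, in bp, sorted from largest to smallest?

EcoRV sites (GATATC) start at positions 3, 65.
EcoRV cuts after base 3 of each site, so after positions 5, 67.
Linear molecule, 2 cuts → 3 fragments:
  1–5 → 5 bp
  6–67 → 62 bp
  68–95 → 28 bp
Sorted largest to smallest: 62, 28, 5 bp.

62, 28, 5 bp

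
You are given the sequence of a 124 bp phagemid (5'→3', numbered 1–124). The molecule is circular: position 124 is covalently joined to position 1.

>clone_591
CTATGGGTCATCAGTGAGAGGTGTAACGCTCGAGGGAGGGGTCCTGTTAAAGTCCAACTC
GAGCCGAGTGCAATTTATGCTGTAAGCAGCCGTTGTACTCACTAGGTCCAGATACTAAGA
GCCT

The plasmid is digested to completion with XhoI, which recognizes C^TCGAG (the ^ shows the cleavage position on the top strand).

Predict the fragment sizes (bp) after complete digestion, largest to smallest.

95, 29 bp

XhoI sites (CTCGAG) start at positions 29, 58.
XhoI cuts after the first base of each site, so after positions 29, 58.
Circular molecule, 2 cuts → 2 fragments:
  30–58 → 29 bp
  59–124 then 1–29 → 66 + 29 = 95 bp
Sorted largest to smallest: 95, 29 bp.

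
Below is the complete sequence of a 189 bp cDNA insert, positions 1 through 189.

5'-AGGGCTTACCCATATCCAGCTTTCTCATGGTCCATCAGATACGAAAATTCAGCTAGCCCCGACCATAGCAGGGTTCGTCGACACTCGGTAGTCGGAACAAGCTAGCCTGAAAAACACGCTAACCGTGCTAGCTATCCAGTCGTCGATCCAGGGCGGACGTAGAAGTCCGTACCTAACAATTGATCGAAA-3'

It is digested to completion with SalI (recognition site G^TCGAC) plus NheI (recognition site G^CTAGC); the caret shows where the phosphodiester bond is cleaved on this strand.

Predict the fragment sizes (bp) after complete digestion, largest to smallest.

62, 52, 26, 25, 24 bp

The SalI site (GTCGAC) starts at position 77.
SalI cuts after the first base of each site, so after position 77.
NheI sites (GCTAGC) start at positions 52, 101, 127.
NheI cuts after the first base of each site, so after positions 52, 101, 127.
Combined cut positions: 52, 77, 101, 127.
Linear molecule, 4 cuts → 5 fragments:
  1–52 → 52 bp
  53–77 → 25 bp
  78–101 → 24 bp
  102–127 → 26 bp
  128–189 → 62 bp
Sorted largest to smallest: 62, 52, 26, 25, 24 bp.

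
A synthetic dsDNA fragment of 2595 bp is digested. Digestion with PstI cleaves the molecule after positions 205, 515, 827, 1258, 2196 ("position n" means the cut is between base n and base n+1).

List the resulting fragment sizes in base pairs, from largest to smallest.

Linear molecule, 5 cuts → 6 fragments:
  205 − 0 = 205 bp
  515 − 205 = 310 bp
  827 − 515 = 312 bp
  1258 − 827 = 431 bp
  2196 − 1258 = 938 bp
  2595 − 2196 = 399 bp
Sorted largest to smallest: 938, 431, 399, 312, 310, 205 bp.

938, 431, 399, 312, 310, 205 bp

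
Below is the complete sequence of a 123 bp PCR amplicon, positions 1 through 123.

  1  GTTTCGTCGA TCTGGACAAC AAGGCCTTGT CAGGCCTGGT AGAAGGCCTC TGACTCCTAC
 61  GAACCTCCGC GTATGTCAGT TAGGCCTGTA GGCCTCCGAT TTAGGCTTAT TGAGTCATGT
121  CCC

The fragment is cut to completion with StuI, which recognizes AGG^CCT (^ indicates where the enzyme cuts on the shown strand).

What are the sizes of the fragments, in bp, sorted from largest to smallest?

StuI sites (AGGCCT) start at positions 22, 32, 44, 82, 90.
StuI cuts after base 3 of each site, so after positions 24, 34, 46, 84, 92.
Linear molecule, 5 cuts → 6 fragments:
  1–24 → 24 bp
  25–34 → 10 bp
  35–46 → 12 bp
  47–84 → 38 bp
  85–92 → 8 bp
  93–123 → 31 bp
Sorted largest to smallest: 38, 31, 24, 12, 10, 8 bp.

38, 31, 24, 12, 10, 8 bp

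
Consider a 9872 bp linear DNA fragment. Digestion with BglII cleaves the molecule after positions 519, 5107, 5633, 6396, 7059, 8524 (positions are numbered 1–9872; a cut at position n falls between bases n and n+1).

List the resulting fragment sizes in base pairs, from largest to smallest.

Linear molecule, 6 cuts → 7 fragments:
  519 − 0 = 519 bp
  5107 − 519 = 4588 bp
  5633 − 5107 = 526 bp
  6396 − 5633 = 763 bp
  7059 − 6396 = 663 bp
  8524 − 7059 = 1465 bp
  9872 − 8524 = 1348 bp
Sorted largest to smallest: 4588, 1465, 1348, 763, 663, 526, 519 bp.

4588, 1465, 1348, 763, 663, 526, 519 bp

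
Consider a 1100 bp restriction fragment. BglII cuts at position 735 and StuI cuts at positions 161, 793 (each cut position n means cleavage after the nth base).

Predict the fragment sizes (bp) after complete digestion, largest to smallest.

Combined cut positions (sorted): 161, 735, 793.
Linear molecule, 3 cuts → 4 fragments:
  161 − 0 = 161 bp
  735 − 161 = 574 bp
  793 − 735 = 58 bp
  1100 − 793 = 307 bp
Sorted largest to smallest: 574, 307, 161, 58 bp.

574, 307, 161, 58 bp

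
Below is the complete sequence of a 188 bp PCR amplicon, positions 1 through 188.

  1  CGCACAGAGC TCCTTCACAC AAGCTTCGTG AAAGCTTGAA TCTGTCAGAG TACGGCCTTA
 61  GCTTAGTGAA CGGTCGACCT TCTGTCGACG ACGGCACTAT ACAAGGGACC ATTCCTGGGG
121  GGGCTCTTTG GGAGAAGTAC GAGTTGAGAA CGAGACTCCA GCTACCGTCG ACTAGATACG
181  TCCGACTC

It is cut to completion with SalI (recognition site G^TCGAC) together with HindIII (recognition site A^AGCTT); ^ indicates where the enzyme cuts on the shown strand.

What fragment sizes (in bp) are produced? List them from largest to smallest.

83, 41, 21, 21, 11, 11 bp

SalI sites (GTCGAC) start at positions 73, 84, 167.
SalI cuts after the first base of each site, so after positions 73, 84, 167.
HindIII sites (AAGCTT) start at positions 21, 32.
HindIII cuts after the first base of each site, so after positions 21, 32.
Combined cut positions: 21, 32, 73, 84, 167.
Linear molecule, 5 cuts → 6 fragments:
  1–21 → 21 bp
  22–32 → 11 bp
  33–73 → 41 bp
  74–84 → 11 bp
  85–167 → 83 bp
  168–188 → 21 bp
Sorted largest to smallest: 83, 41, 21, 21, 11, 11 bp.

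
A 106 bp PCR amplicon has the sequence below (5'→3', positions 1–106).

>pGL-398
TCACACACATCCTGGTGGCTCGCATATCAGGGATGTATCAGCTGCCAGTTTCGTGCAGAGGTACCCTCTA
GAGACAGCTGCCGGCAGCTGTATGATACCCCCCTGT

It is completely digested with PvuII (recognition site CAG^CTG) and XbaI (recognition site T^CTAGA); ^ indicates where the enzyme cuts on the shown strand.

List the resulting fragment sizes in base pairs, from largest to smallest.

41, 26, 19, 10, 10 bp

PvuII sites (CAGCTG) start at positions 39, 75, 85.
PvuII cuts after base 3 of each site, so after positions 41, 77, 87.
The XbaI site (TCTAGA) starts at position 67.
XbaI cuts after the first base of each site, so after position 67.
Combined cut positions: 41, 67, 77, 87.
Linear molecule, 4 cuts → 5 fragments:
  1–41 → 41 bp
  42–67 → 26 bp
  68–77 → 10 bp
  78–87 → 10 bp
  88–106 → 19 bp
Sorted largest to smallest: 41, 26, 19, 10, 10 bp.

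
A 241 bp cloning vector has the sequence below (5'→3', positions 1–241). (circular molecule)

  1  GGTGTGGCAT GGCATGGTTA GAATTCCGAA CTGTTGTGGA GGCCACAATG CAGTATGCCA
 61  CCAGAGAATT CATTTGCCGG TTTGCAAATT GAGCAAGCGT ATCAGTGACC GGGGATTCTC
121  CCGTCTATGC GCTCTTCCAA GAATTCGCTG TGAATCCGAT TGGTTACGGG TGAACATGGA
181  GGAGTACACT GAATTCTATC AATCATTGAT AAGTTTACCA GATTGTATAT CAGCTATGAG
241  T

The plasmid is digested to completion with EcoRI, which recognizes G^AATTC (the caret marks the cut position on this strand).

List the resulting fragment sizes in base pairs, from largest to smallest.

EcoRI sites (GAATTC) start at positions 21, 66, 141, 191.
EcoRI cuts after the first base of each site, so after positions 21, 66, 141, 191.
Circular molecule, 4 cuts → 4 fragments:
  22–66 → 45 bp
  67–141 → 75 bp
  142–191 → 50 bp
  192–241 then 1–21 → 50 + 21 = 71 bp
Sorted largest to smallest: 75, 71, 50, 45 bp.

75, 71, 50, 45 bp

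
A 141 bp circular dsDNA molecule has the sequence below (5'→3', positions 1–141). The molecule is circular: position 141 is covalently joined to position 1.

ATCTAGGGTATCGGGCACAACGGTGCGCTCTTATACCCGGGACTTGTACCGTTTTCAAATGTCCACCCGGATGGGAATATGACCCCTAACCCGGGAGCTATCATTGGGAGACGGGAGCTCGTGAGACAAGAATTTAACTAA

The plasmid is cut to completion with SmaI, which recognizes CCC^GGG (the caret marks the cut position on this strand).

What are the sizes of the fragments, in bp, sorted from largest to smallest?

SmaI sites (CCCGGG) start at positions 36, 90.
SmaI cuts after base 3 of each site, so after positions 38, 92.
Circular molecule, 2 cuts → 2 fragments:
  39–92 → 54 bp
  93–141 then 1–38 → 49 + 38 = 87 bp
Sorted largest to smallest: 87, 54 bp.

87, 54 bp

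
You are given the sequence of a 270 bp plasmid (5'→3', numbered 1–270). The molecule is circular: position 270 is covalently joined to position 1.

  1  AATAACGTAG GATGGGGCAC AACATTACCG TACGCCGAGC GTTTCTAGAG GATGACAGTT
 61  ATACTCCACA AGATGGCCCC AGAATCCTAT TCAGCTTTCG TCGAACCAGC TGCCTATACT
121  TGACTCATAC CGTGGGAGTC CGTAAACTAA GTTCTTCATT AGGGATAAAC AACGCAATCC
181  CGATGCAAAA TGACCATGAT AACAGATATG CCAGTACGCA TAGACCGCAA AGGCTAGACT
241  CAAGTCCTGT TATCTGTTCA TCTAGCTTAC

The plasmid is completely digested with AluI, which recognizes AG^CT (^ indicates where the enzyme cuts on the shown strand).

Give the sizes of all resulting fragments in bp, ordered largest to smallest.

156, 99, 15 bp

AluI sites (AGCT) start at positions 93, 108, 264.
AluI cuts after base 2 of each site, so after positions 94, 109, 265.
Circular molecule, 3 cuts → 3 fragments:
  95–109 → 15 bp
  110–265 → 156 bp
  266–270 then 1–94 → 5 + 94 = 99 bp
Sorted largest to smallest: 156, 99, 15 bp.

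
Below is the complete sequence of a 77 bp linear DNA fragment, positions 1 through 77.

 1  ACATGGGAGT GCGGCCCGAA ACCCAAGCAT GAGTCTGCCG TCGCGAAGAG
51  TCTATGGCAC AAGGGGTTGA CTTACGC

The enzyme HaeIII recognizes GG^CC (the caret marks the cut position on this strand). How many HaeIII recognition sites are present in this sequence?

GGCC occurs starting at position 13.
HaeIII cuts at 1 site.

1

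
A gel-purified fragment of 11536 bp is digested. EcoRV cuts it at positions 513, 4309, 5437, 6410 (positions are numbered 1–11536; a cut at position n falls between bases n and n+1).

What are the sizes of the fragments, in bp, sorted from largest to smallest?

Linear molecule, 4 cuts → 5 fragments:
  513 − 0 = 513 bp
  4309 − 513 = 3796 bp
  5437 − 4309 = 1128 bp
  6410 − 5437 = 973 bp
  11536 − 6410 = 5126 bp
Sorted largest to smallest: 5126, 3796, 1128, 973, 513 bp.

5126, 3796, 1128, 973, 513 bp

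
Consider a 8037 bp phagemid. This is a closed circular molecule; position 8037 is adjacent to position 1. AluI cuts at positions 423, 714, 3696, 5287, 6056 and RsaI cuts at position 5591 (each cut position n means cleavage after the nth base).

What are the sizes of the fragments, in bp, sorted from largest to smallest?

2982, 2404, 1591, 465, 304, 291 bp

Combined cut positions (sorted): 423, 714, 3696, 5287, 5591, 6056.
Circular molecule, 6 cuts → 6 fragments:
  714 − 423 = 291 bp
  3696 − 714 = 2982 bp
  5287 − 3696 = 1591 bp
  5591 − 5287 = 304 bp
  6056 − 5591 = 465 bp
  wrap: 8037 − 6056 + 423 = 2404 bp
Sorted largest to smallest: 2982, 2404, 1591, 465, 304, 291 bp.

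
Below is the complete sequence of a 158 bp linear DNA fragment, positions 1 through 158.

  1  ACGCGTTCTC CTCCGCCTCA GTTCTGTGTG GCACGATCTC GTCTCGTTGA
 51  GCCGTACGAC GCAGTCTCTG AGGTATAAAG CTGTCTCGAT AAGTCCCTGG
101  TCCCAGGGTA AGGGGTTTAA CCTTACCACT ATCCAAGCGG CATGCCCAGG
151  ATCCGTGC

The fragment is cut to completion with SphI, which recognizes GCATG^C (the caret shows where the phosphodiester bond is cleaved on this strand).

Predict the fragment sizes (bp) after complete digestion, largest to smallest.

The SphI site (GCATGC) starts at position 140.
SphI cuts after base 5 of each site (before the last base), so after position 144.
Linear molecule, 1 cut → 2 fragments:
  1–144 → 144 bp
  145–158 → 14 bp
Sorted largest to smallest: 144, 14 bp.

144, 14 bp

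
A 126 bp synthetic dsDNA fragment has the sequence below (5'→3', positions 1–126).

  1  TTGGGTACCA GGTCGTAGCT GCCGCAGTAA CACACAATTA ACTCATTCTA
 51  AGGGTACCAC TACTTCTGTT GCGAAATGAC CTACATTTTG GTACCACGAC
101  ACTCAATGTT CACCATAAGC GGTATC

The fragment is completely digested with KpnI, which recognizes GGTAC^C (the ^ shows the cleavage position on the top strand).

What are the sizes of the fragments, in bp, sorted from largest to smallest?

49, 37, 32, 8 bp

KpnI sites (GGTACC) start at positions 4, 53, 90.
KpnI cuts after base 5 of each site (before the last base), so after positions 8, 57, 94.
Linear molecule, 3 cuts → 4 fragments:
  1–8 → 8 bp
  9–57 → 49 bp
  58–94 → 37 bp
  95–126 → 32 bp
Sorted largest to smallest: 49, 37, 32, 8 bp.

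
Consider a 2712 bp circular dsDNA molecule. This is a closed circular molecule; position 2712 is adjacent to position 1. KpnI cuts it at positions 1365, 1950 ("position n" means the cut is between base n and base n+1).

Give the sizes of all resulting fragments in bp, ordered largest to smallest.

2127, 585 bp

Circular molecule, 2 cuts → 2 fragments:
  1950 − 1365 = 585 bp
  wrap: 2712 − 1950 + 1365 = 2127 bp
Sorted largest to smallest: 2127, 585 bp.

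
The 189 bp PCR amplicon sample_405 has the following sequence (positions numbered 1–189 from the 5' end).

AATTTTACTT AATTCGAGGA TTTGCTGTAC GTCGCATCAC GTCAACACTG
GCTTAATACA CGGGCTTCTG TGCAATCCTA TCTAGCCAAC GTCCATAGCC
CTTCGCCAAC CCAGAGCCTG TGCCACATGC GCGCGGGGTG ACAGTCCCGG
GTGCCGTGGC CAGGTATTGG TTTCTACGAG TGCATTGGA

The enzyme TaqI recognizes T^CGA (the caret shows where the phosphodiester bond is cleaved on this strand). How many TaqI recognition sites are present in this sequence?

TCGA occurs starting at position 14.
TaqI cuts at 1 site.

1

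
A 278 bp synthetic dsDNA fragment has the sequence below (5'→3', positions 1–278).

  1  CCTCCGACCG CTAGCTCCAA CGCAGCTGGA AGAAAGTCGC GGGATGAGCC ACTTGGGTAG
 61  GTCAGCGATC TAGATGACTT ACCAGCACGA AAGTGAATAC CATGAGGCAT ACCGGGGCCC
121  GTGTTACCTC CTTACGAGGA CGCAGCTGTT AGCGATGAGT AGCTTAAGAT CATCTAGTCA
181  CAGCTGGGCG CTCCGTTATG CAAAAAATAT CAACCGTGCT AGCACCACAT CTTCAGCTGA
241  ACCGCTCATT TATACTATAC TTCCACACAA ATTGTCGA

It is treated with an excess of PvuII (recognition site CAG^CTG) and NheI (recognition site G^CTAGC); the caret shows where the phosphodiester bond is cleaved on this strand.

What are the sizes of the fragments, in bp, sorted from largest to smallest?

120, 42, 38, 35, 18, 15, 10 bp

PvuII sites (CAGCTG) start at positions 23, 143, 181, 234.
PvuII cuts after base 3 of each site, so after positions 25, 145, 183, 236.
NheI sites (GCTAGC) start at positions 10, 218.
NheI cuts after the first base of each site, so after positions 10, 218.
Combined cut positions: 10, 25, 145, 183, 218, 236.
Linear molecule, 6 cuts → 7 fragments:
  1–10 → 10 bp
  11–25 → 15 bp
  26–145 → 120 bp
  146–183 → 38 bp
  184–218 → 35 bp
  219–236 → 18 bp
  237–278 → 42 bp
Sorted largest to smallest: 120, 42, 38, 35, 18, 15, 10 bp.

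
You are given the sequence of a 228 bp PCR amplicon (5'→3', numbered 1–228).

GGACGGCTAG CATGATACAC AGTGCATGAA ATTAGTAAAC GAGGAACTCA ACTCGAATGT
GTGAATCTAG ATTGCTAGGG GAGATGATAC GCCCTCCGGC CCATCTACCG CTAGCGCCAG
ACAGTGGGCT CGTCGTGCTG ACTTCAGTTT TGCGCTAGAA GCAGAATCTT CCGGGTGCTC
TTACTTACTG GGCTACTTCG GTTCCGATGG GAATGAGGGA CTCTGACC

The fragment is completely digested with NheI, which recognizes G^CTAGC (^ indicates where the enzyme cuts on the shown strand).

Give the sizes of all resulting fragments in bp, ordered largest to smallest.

118, 104, 6 bp

NheI sites (GCTAGC) start at positions 6, 110.
NheI cuts after the first base of each site, so after positions 6, 110.
Linear molecule, 2 cuts → 3 fragments:
  1–6 → 6 bp
  7–110 → 104 bp
  111–228 → 118 bp
Sorted largest to smallest: 118, 104, 6 bp.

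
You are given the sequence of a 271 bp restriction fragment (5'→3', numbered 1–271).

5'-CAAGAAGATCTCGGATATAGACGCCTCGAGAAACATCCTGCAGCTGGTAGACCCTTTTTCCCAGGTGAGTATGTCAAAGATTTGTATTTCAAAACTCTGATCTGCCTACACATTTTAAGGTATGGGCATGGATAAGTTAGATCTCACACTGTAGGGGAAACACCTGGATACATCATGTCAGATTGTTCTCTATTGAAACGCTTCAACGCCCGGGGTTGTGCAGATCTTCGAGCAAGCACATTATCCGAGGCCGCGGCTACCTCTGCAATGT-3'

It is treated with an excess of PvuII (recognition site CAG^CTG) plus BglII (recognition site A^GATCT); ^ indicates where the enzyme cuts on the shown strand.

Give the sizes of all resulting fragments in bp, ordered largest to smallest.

96, 83, 49, 37, 6 bp

The PvuII site (CAGCTG) starts at position 41.
PvuII cuts after base 3 of each site, so after position 43.
BglII sites (AGATCT) start at positions 6, 139, 222.
BglII cuts after the first base of each site, so after positions 6, 139, 222.
Combined cut positions: 6, 43, 139, 222.
Linear molecule, 4 cuts → 5 fragments:
  1–6 → 6 bp
  7–43 → 37 bp
  44–139 → 96 bp
  140–222 → 83 bp
  223–271 → 49 bp
Sorted largest to smallest: 96, 83, 49, 37, 6 bp.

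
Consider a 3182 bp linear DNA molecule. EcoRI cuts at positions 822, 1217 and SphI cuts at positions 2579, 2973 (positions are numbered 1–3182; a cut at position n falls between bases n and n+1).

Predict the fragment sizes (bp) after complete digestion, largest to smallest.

1362, 822, 395, 394, 209 bp

Combined cut positions (sorted): 822, 1217, 2579, 2973.
Linear molecule, 4 cuts → 5 fragments:
  822 − 0 = 822 bp
  1217 − 822 = 395 bp
  2579 − 1217 = 1362 bp
  2973 − 2579 = 394 bp
  3182 − 2973 = 209 bp
Sorted largest to smallest: 1362, 822, 395, 394, 209 bp.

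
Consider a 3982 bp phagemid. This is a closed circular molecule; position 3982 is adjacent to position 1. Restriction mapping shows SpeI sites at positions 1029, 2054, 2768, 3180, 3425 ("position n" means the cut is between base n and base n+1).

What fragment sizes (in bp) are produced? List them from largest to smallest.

1586, 1025, 714, 412, 245 bp

Circular molecule, 5 cuts → 5 fragments:
  2054 − 1029 = 1025 bp
  2768 − 2054 = 714 bp
  3180 − 2768 = 412 bp
  3425 − 3180 = 245 bp
  wrap: 3982 − 3425 + 1029 = 1586 bp
Sorted largest to smallest: 1586, 1025, 714, 412, 245 bp.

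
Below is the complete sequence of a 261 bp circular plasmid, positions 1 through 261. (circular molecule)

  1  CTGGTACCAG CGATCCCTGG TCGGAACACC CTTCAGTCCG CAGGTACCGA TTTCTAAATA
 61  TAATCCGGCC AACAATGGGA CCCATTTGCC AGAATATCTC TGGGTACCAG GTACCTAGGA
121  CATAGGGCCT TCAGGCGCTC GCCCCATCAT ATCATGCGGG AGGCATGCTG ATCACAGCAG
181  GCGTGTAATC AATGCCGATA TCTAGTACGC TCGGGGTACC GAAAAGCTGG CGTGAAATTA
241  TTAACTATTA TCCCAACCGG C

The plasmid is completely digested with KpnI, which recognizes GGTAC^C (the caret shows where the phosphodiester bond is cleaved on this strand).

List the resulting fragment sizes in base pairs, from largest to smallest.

105, 60, 49, 40, 7 bp

KpnI sites (GGTACC) start at positions 3, 43, 103, 110, 215.
KpnI cuts after base 5 of each site (before the last base), so after positions 7, 47, 107, 114, 219.
Circular molecule, 5 cuts → 5 fragments:
  8–47 → 40 bp
  48–107 → 60 bp
  108–114 → 7 bp
  115–219 → 105 bp
  220–261 then 1–7 → 42 + 7 = 49 bp
Sorted largest to smallest: 105, 60, 49, 40, 7 bp.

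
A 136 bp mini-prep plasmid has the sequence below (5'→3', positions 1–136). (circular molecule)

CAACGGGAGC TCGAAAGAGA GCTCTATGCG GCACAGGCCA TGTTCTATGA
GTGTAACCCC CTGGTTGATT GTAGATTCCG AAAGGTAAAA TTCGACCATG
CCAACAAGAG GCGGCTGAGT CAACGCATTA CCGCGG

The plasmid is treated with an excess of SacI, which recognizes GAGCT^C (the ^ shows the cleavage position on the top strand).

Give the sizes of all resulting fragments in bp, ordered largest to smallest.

SacI sites (GAGCTC) start at positions 7, 19.
SacI cuts after base 5 of each site (before the last base), so after positions 11, 23.
Circular molecule, 2 cuts → 2 fragments:
  12–23 → 12 bp
  24–136 then 1–11 → 113 + 11 = 124 bp
Sorted largest to smallest: 124, 12 bp.

124, 12 bp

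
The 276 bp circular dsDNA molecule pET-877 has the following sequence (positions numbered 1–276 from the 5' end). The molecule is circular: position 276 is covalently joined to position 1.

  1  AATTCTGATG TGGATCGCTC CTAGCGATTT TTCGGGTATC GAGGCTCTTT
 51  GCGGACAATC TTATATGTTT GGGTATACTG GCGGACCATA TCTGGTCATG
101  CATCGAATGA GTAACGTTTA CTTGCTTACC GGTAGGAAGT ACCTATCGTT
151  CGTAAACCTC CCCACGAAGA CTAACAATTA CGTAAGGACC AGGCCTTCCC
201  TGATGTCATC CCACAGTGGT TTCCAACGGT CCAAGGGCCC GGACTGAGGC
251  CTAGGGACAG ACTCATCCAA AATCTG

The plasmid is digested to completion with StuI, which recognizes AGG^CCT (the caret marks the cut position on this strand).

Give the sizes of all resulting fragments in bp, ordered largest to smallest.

220, 56 bp

StuI sites (AGGCCT) start at positions 191, 247.
StuI cuts after base 3 of each site, so after positions 193, 249.
Circular molecule, 2 cuts → 2 fragments:
  194–249 → 56 bp
  250–276 then 1–193 → 27 + 193 = 220 bp
Sorted largest to smallest: 220, 56 bp.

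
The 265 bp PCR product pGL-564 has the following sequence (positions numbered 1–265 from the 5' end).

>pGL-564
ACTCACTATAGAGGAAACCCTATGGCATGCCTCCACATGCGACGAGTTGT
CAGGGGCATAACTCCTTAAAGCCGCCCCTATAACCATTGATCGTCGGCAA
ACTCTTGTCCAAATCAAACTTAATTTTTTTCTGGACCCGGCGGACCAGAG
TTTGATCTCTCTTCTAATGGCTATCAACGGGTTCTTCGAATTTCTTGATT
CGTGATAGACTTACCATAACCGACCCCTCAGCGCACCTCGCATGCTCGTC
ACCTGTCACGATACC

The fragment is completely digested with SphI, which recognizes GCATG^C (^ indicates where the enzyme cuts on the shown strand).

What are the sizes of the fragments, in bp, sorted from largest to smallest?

215, 29, 21 bp

SphI sites (GCATGC) start at positions 25, 240.
SphI cuts after base 5 of each site (before the last base), so after positions 29, 244.
Linear molecule, 2 cuts → 3 fragments:
  1–29 → 29 bp
  30–244 → 215 bp
  245–265 → 21 bp
Sorted largest to smallest: 215, 29, 21 bp.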